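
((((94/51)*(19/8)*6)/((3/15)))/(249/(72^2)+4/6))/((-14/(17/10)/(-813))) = 8253576/455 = 18139.73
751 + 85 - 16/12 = 2504/3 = 834.67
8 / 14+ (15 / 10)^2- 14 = -313 / 28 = -11.18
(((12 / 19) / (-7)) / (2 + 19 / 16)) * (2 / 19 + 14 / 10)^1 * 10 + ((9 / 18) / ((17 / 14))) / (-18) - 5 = -4213471 / 773262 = -5.45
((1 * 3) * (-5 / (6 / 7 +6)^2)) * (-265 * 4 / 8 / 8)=64925 / 12288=5.28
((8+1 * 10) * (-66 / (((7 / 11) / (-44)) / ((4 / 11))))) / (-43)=-209088 / 301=-694.64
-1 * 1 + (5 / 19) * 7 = 16 / 19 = 0.84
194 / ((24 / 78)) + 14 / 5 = 6333 / 10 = 633.30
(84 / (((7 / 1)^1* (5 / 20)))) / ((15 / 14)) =224 / 5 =44.80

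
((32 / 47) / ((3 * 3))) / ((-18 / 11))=-176 / 3807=-0.05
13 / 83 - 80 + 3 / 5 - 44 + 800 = 280854 / 415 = 676.76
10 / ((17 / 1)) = 10 / 17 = 0.59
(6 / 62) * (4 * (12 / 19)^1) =144 / 589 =0.24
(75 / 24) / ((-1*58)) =-25 / 464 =-0.05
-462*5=-2310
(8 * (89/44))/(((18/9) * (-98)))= -89/1078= -0.08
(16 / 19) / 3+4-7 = -155 / 57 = -2.72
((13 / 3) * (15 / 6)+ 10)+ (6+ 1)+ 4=191 / 6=31.83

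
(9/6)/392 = 3/784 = 0.00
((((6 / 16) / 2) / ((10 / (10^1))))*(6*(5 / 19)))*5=225 / 152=1.48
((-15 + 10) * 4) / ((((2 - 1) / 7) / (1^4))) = -140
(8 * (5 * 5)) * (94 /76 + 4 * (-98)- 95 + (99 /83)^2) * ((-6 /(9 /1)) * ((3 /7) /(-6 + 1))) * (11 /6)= -9298051620 /916237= -10148.09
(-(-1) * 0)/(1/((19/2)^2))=0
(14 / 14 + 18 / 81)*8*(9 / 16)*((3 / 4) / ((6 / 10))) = 55 / 8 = 6.88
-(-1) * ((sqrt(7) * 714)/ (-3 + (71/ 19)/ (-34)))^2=4341755664/ 11767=368977.28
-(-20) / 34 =10 / 17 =0.59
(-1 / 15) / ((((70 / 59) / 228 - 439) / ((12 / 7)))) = 26904 / 103343765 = 0.00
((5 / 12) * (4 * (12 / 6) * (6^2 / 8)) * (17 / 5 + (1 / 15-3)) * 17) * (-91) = -10829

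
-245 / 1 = -245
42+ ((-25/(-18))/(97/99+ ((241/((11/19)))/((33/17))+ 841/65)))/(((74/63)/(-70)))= 7115140641/170882798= 41.64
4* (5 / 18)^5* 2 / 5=625 / 236196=0.00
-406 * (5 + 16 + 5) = -10556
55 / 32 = 1.72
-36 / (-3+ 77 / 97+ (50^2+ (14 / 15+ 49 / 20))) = -209520 / 14556851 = -0.01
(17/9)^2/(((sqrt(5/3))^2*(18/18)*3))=289/405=0.71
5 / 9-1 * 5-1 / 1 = -49 / 9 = -5.44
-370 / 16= -185 / 8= -23.12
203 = 203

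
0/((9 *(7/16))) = 0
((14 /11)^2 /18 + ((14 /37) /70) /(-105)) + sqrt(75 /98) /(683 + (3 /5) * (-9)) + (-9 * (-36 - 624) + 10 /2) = 25 * sqrt(6) /47432 + 41920464062 /7051275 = 5945.09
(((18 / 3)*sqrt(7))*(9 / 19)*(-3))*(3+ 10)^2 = -27378*sqrt(7) / 19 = -3812.39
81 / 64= 1.27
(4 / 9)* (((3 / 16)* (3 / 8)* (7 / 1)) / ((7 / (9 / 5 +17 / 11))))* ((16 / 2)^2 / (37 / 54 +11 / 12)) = 39744 / 9515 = 4.18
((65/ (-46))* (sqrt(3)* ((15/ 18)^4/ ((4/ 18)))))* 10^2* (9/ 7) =-1015625* sqrt(3)/ 2576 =-682.89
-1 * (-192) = 192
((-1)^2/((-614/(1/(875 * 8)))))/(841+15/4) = -1/3630735500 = -0.00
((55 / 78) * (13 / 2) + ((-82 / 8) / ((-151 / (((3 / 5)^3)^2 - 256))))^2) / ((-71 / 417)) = -11381772443609230357 / 6323714843750000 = -1799.86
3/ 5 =0.60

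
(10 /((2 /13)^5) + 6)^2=13464135729.38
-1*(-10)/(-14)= -5/7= -0.71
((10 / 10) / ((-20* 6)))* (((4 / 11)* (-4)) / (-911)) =-2 / 150315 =-0.00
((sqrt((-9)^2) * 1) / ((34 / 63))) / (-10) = -1.67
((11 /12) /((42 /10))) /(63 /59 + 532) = 3245 /7925652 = 0.00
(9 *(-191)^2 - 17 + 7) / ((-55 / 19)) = -6238061 / 55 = -113419.29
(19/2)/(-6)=-1.58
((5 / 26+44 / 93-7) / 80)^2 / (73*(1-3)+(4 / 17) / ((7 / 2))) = -27918648191 / 649818937497600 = -0.00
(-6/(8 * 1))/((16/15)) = -45/64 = -0.70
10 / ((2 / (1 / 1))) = 5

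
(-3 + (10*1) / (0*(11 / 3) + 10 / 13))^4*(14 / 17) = 140000 / 17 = 8235.29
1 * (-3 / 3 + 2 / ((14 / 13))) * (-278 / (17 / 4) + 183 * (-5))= -14286 / 17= -840.35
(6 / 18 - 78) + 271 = 580 / 3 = 193.33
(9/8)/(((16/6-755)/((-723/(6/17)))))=110619/36112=3.06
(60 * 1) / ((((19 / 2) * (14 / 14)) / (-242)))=-29040 / 19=-1528.42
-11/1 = -11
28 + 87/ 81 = 785/ 27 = 29.07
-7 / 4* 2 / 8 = -7 / 16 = -0.44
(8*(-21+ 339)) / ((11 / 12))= 30528 / 11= 2775.27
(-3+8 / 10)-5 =-36 / 5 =-7.20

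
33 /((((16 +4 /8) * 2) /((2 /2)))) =1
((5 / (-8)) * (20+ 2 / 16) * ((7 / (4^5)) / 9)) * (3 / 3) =-5635 / 589824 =-0.01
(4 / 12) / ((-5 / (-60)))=4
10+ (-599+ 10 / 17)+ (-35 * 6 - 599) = -1397.41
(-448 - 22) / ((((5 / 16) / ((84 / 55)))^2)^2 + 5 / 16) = -306707876020224 / 205071937181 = -1495.61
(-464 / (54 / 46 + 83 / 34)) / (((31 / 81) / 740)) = -21749109120 / 87637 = -248172.68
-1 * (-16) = 16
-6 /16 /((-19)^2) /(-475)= 3 /1371800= 0.00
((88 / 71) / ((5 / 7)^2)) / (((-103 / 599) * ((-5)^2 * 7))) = -368984 / 4570625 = -0.08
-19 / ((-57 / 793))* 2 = 1586 / 3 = 528.67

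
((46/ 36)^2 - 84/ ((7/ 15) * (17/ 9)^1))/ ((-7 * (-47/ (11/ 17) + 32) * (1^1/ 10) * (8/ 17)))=-28373785/ 4055184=-7.00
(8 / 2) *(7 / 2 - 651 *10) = -26026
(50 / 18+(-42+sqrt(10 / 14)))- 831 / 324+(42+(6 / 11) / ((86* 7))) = 76477 / 357588+sqrt(35) / 7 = 1.06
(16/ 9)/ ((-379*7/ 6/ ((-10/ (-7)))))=-0.01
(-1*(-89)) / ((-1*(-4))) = 89 / 4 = 22.25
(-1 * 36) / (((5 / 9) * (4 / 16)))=-259.20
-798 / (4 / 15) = -5985 / 2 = -2992.50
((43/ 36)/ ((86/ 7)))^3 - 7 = -2612393/ 373248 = -7.00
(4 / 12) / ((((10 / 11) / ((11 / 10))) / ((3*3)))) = 363 / 100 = 3.63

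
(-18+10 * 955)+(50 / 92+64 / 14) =3070951 / 322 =9537.11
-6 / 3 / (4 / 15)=-15 / 2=-7.50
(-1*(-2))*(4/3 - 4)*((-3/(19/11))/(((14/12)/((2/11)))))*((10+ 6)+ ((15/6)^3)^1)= 6072/133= 45.65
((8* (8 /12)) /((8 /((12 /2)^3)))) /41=144 /41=3.51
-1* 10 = -10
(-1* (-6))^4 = 1296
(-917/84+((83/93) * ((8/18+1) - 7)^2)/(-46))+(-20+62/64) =-30.55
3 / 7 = 0.43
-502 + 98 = -404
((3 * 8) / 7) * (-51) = -1224 / 7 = -174.86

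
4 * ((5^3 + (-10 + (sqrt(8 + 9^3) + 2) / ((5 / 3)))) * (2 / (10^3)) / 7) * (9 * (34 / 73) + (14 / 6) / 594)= 545803 * sqrt(737) / 189708750 + 45301649 / 81303750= 0.64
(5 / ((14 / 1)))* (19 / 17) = 95 / 238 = 0.40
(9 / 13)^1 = 9 / 13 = 0.69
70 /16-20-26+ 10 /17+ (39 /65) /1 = -27497 /680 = -40.44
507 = 507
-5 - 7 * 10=-75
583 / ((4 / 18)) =5247 / 2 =2623.50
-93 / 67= -1.39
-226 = -226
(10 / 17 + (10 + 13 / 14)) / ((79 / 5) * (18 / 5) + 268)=68525 / 1933036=0.04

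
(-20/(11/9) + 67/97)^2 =279658729/1138489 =245.64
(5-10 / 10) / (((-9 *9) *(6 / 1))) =-2 / 243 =-0.01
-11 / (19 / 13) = -143 / 19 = -7.53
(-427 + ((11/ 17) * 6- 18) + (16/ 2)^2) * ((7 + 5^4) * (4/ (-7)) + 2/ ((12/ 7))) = 32309303/ 238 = 135753.37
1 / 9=0.11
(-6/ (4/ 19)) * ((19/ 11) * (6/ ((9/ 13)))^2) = -122018/ 33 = -3697.52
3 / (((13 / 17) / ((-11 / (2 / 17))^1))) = -9537 / 26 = -366.81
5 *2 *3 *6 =180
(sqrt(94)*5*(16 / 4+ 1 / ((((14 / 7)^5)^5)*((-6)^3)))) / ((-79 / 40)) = -724775731175*sqrt(94) / 71571603456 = -98.18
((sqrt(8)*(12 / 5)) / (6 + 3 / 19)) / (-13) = -152*sqrt(2) / 2535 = -0.08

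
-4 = -4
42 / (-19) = -2.21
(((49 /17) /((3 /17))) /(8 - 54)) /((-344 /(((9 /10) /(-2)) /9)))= -49 /949440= -0.00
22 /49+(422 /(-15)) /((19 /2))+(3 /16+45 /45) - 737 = -164971321 /223440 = -738.32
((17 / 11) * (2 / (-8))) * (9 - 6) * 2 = -51 / 22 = -2.32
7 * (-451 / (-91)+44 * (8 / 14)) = 2739 / 13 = 210.69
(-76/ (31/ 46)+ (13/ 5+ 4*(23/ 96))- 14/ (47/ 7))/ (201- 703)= 19459861/ 87769680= 0.22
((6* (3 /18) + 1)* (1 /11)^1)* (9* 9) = 162 /11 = 14.73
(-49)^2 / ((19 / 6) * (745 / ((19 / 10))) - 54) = 1029 / 509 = 2.02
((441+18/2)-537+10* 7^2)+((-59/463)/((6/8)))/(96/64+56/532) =402.89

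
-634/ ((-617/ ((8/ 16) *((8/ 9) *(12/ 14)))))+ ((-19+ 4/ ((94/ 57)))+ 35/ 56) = -75796057/ 4871832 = -15.56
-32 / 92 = -8 / 23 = -0.35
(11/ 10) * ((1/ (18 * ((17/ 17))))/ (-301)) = -11/ 54180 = -0.00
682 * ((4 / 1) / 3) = 2728 / 3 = 909.33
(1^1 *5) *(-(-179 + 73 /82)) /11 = 73025 /902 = 80.96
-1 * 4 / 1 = -4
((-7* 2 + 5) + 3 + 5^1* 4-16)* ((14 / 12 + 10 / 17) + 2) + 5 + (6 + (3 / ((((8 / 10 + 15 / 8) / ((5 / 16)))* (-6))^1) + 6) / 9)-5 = -55637 / 65484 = -0.85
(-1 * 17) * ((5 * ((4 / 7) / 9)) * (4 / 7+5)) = -30.07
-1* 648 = -648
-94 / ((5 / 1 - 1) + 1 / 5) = -470 / 21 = -22.38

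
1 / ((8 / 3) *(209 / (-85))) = -255 / 1672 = -0.15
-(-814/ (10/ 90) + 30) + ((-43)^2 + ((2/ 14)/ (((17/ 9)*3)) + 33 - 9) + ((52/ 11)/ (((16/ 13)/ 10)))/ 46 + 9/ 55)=5521638147/ 602140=9170.02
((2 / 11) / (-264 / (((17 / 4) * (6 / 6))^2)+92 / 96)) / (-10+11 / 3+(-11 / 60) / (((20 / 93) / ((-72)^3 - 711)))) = -16646400 / 398626928690683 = -0.00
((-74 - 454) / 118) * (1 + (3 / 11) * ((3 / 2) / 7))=-4.74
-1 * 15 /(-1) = 15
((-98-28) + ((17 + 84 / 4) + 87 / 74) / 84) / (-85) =45901 / 31080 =1.48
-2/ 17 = -0.12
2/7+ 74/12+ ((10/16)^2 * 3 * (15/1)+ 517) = 727145/1344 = 541.03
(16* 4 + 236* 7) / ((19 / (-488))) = -837408 / 19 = -44074.11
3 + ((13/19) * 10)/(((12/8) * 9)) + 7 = 5390/513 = 10.51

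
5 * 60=300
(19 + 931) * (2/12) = 475/3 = 158.33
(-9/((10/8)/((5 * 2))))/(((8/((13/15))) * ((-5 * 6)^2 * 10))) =-13/15000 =-0.00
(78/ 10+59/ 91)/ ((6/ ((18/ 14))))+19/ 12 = 129707/ 38220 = 3.39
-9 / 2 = -4.50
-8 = -8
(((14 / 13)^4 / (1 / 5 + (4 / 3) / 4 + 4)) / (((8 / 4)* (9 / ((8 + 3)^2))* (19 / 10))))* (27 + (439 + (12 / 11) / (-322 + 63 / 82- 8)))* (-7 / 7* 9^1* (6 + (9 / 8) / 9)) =-2238628139696025 / 83017601797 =-26965.70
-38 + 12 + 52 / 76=-481 / 19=-25.32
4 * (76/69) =304/69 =4.41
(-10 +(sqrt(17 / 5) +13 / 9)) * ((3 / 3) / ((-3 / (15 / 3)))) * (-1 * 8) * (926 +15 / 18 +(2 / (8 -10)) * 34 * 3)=-7621460 / 81 +19796 * sqrt(85) / 9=-73813.20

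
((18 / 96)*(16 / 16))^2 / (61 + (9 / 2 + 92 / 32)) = 9 / 17504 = 0.00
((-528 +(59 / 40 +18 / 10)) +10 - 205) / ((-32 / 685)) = 3944093 / 256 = 15406.61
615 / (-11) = -615 / 11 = -55.91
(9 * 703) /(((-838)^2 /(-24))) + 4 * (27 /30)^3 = 118493469 /43890250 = 2.70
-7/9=-0.78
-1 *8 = -8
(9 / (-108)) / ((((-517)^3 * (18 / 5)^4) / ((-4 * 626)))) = -195625 / 21759700264632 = -0.00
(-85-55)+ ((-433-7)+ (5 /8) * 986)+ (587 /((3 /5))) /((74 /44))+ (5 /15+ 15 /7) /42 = 40336973 /65268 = 618.02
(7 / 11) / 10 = 7 / 110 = 0.06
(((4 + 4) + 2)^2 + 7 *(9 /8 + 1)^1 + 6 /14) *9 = 58113 /56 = 1037.73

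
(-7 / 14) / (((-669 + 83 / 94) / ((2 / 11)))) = 0.00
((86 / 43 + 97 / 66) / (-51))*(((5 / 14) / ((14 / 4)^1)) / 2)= -1145 / 329868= -0.00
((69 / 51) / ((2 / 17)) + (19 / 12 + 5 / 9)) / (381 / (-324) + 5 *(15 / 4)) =1473 / 1898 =0.78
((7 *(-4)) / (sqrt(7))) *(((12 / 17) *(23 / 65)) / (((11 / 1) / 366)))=-404064 *sqrt(7) / 12155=-87.95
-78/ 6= -13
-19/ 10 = -1.90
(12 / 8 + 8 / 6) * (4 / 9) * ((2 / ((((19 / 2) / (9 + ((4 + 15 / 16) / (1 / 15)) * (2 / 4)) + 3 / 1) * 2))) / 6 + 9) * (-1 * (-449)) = 652659665 / 127521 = 5118.06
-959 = -959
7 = 7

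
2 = 2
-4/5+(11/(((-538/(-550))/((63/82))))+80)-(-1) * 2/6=88.17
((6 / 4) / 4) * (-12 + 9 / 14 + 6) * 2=-225 / 56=-4.02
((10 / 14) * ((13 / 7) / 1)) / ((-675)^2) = 13 / 4465125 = 0.00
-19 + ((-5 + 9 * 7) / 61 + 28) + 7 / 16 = 10139 / 976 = 10.39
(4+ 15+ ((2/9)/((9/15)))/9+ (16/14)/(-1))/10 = 6089/3402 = 1.79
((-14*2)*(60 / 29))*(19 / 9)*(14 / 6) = -74480 / 261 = -285.36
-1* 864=-864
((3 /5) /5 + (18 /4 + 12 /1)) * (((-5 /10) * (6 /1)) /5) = -2493 /250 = -9.97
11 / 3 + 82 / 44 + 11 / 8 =1823 / 264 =6.91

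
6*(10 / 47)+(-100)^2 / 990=52940 / 4653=11.38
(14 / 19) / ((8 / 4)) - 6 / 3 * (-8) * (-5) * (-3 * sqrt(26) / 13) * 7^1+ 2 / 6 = 40 / 57+ 1680 * sqrt(26) / 13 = 659.65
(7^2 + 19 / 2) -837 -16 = -1589 / 2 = -794.50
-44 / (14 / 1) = -22 / 7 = -3.14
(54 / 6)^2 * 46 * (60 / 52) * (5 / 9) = 31050 / 13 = 2388.46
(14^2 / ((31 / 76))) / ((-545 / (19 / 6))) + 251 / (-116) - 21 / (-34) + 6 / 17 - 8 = -1197930029 / 99950820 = -11.99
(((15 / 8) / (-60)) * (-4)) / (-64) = -1 / 512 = -0.00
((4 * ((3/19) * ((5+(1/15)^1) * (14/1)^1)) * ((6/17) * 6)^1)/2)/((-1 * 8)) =-504/85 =-5.93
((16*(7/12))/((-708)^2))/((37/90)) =35/772782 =0.00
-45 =-45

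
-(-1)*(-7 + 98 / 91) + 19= 13.08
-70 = -70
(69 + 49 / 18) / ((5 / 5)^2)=1291 / 18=71.72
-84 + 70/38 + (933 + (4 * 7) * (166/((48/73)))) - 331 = 865109/114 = 7588.68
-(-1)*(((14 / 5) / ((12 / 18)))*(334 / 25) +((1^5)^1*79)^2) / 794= 787139 / 99250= 7.93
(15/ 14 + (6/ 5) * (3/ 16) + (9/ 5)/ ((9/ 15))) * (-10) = -1203/ 28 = -42.96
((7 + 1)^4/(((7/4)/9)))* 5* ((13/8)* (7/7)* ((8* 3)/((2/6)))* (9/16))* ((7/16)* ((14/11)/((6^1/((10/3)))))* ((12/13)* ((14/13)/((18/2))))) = 33868800/143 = 236844.76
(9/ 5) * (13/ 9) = 13/ 5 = 2.60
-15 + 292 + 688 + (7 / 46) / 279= 12384817 / 12834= 965.00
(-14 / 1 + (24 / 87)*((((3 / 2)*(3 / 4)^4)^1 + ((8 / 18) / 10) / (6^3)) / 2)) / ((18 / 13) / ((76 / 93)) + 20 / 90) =-15522899509 / 2135021760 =-7.27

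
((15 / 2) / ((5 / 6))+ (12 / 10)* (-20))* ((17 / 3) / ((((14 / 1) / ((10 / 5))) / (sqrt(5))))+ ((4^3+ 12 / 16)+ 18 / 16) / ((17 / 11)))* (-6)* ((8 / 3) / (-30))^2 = 544* sqrt(5) / 945+ 1364 / 45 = 31.60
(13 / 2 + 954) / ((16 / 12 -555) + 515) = -5763 / 232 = -24.84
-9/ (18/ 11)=-11/ 2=-5.50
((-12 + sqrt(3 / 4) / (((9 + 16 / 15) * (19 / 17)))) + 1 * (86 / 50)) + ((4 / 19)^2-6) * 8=-522777 / 9025 + 255 * sqrt(3) / 5738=-57.85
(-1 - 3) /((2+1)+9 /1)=-1 /3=-0.33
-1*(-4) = 4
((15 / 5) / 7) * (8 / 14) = 12 / 49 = 0.24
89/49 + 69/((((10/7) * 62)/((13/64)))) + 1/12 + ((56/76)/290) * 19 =2.11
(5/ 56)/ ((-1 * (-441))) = 5/ 24696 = 0.00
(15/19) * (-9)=-135/19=-7.11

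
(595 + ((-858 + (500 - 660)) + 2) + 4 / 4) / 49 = -60 / 7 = -8.57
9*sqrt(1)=9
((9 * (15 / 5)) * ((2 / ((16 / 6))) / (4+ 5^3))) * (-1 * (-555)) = 14985 / 172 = 87.12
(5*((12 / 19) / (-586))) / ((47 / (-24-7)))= 930 / 261649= 0.00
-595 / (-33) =595 / 33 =18.03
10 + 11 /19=201 /19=10.58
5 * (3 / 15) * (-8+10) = 2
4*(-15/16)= -15/4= -3.75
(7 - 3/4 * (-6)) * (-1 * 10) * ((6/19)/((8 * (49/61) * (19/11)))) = -231495/70756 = -3.27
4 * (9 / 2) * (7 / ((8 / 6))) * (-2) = -189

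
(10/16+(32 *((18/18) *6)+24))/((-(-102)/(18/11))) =5199/1496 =3.48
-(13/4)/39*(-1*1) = 1/12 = 0.08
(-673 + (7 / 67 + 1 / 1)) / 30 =-45017 / 2010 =-22.40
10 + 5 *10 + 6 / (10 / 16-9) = 3972 / 67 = 59.28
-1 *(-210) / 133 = 30 / 19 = 1.58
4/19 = 0.21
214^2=45796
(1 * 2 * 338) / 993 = 676 / 993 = 0.68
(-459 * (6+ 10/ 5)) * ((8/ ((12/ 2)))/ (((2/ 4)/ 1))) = -9792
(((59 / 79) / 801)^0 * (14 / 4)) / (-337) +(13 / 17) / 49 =2931 / 561442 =0.01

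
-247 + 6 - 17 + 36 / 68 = -4377 / 17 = -257.47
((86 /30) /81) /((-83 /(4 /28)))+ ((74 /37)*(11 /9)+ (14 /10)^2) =15545602 /3529575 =4.40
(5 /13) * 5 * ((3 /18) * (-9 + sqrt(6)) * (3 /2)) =-3.15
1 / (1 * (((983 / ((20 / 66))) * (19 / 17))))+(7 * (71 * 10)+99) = 3124232699 / 616341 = 5069.00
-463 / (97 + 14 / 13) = -6019 / 1275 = -4.72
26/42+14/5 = 359/105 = 3.42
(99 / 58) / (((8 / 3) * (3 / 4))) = 99 / 116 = 0.85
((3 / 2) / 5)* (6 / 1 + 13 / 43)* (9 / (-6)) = -2439 / 860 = -2.84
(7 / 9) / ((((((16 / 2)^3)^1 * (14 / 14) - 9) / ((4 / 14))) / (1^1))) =2 / 4527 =0.00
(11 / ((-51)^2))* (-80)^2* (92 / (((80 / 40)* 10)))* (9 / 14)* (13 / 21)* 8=16839680 / 42483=396.39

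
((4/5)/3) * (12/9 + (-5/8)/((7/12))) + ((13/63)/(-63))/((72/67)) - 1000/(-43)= 1432943791/61440120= 23.32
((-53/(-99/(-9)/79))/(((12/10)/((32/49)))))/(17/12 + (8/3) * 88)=-1339840/1526987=-0.88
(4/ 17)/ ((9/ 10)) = 40/ 153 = 0.26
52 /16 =13 /4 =3.25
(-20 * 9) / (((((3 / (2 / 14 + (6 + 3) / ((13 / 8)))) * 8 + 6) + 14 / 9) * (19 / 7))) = -1465695 / 260357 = -5.63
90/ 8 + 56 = 269/ 4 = 67.25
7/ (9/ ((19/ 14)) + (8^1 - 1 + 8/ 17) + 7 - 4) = 2261/ 5524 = 0.41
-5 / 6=-0.83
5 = 5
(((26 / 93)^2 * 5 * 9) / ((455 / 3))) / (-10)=-78 / 33635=-0.00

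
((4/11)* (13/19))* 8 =416/209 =1.99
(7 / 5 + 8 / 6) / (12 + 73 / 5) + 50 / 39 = 7183 / 5187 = 1.38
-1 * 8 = -8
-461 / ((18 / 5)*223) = -2305 / 4014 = -0.57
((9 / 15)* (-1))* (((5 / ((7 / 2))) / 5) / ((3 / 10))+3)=-83 / 35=-2.37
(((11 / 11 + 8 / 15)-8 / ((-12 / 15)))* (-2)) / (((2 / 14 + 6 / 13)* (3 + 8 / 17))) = -535262 / 48675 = -11.00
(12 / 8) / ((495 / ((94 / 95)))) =47 / 15675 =0.00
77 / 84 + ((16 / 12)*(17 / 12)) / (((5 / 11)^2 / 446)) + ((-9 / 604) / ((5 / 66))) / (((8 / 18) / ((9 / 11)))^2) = 48765805129 / 11959200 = 4077.68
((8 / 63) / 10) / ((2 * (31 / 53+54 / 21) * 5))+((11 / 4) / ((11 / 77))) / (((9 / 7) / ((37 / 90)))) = 116773897 / 18970200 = 6.16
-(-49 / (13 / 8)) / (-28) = -1.08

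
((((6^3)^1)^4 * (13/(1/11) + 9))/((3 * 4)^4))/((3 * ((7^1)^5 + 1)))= 664848/2101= 316.44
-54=-54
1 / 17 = 0.06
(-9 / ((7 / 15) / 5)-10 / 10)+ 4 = -654 / 7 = -93.43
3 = 3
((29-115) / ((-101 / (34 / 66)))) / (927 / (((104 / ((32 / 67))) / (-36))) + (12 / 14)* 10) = -4456907 / 1470112974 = -0.00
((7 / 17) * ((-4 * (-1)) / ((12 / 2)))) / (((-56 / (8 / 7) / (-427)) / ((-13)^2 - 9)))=19520 / 51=382.75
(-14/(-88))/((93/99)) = 21/124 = 0.17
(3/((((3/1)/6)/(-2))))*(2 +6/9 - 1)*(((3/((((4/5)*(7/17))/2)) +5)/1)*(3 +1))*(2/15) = -5200/21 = -247.62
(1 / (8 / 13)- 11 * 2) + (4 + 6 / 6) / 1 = -123 / 8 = -15.38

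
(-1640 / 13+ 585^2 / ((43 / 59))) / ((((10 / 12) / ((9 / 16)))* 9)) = 157449633 / 4472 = 35207.88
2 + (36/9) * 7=30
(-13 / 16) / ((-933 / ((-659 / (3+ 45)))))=-8567 / 716544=-0.01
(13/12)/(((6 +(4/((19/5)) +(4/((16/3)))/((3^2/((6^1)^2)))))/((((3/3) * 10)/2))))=1235/2292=0.54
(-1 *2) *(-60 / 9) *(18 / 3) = 80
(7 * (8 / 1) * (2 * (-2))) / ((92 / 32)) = -77.91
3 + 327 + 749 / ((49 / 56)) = 1186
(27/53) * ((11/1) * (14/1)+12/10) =20952/265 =79.06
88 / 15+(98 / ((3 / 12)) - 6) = 5878 / 15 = 391.87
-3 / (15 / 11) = -11 / 5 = -2.20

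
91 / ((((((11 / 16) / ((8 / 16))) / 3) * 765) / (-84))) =-20384 / 935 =-21.80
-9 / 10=-0.90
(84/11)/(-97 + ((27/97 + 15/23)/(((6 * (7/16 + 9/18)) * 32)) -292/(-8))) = -803160/6362587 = -0.13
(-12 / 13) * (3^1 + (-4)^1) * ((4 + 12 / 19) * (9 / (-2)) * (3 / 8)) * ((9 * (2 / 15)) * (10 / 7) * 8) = -171072 / 1729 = -98.94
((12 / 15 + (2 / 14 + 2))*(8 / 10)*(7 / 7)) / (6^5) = 103 / 340200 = 0.00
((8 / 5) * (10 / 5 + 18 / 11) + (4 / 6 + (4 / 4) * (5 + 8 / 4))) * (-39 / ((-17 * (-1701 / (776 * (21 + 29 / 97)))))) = -95614480 / 318087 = -300.59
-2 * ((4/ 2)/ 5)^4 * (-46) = 1472/ 625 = 2.36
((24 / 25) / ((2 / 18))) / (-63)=-24 / 175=-0.14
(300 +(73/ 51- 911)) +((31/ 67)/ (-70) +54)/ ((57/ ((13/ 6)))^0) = -132888041/ 239190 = -555.58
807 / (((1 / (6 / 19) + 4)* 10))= 2421 / 215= 11.26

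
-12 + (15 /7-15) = -174 /7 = -24.86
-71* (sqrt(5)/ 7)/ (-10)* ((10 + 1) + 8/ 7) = 1207* sqrt(5)/ 98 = 27.54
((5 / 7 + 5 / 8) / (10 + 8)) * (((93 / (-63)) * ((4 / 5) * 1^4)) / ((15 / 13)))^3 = -261803308 / 3281866875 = -0.08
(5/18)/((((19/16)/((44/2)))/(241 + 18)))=227920/171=1332.87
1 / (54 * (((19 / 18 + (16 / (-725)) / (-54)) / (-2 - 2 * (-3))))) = 2900 / 41341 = 0.07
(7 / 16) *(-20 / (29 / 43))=-1505 / 116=-12.97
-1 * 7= -7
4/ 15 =0.27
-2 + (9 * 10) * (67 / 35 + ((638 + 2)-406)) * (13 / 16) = 965957 / 56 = 17249.23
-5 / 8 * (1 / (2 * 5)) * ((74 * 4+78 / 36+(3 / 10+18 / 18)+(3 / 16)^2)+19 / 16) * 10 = -1154647 / 6144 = -187.93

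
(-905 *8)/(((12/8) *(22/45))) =-108600/11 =-9872.73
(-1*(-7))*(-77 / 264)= -49 / 24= -2.04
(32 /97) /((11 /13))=416 /1067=0.39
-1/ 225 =-0.00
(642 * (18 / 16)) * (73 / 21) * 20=351495 / 7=50213.57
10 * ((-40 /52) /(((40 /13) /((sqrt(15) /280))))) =-sqrt(15) /112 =-0.03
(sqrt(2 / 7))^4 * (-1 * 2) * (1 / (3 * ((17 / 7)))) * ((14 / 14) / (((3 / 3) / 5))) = -40 / 357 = -0.11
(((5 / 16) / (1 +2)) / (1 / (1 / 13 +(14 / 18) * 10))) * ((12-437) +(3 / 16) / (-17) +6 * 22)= -366216905 / 1527552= -239.74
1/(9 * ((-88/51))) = -17/264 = -0.06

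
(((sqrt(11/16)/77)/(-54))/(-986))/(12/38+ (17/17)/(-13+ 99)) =817 * sqrt(11)/4386773160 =0.00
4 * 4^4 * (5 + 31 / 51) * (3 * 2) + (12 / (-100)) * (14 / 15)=73215762 / 2125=34454.48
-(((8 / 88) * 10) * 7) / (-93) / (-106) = -35 / 54219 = -0.00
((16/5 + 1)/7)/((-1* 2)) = -0.30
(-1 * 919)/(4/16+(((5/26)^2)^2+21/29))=-12178867376/12927697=-942.08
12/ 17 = 0.71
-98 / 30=-49 / 15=-3.27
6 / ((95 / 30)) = 36 / 19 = 1.89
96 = 96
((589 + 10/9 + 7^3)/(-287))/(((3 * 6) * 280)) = -4199/6509160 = -0.00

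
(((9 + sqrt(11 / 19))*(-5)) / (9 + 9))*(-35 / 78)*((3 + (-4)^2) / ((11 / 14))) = 1225*sqrt(209) / 7722 + 23275 / 858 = 29.42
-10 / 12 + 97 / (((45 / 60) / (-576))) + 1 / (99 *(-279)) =-4115354069 / 55242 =-74496.83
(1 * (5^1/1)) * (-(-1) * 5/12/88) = 25/1056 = 0.02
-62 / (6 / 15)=-155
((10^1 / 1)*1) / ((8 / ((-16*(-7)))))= 140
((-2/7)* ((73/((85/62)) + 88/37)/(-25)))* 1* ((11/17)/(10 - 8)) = 1924362/9356375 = 0.21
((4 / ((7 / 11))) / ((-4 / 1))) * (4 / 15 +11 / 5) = -407 / 105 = -3.88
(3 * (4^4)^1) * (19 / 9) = 1621.33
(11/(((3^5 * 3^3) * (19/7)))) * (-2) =-154/124659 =-0.00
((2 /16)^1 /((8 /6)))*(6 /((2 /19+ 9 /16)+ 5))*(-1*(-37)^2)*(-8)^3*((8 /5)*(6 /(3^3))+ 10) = 6206016512 /8615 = 720373.36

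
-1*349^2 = -121801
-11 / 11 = -1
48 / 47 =1.02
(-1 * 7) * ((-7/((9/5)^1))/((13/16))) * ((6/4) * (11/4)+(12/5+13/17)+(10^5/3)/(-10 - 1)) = -6647969062/65637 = -101283.87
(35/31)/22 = 35/682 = 0.05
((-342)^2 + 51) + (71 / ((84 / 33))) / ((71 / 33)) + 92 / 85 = 278529131 / 2380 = 117029.05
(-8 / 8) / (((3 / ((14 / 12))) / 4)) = -14 / 9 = -1.56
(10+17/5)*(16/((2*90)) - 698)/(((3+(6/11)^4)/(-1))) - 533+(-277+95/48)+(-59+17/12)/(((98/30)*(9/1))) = 17692267564763/7976631600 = 2218.01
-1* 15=-15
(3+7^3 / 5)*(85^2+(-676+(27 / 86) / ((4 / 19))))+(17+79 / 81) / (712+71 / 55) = 1281739495915061 / 2732831460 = 469015.20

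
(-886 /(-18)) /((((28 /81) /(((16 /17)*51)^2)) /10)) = 22965120 /7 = 3280731.43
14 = 14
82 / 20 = 4.10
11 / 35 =0.31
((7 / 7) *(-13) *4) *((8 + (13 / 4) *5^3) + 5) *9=-196209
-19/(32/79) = -1501/32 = -46.91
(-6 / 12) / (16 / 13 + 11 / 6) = -39 / 239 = -0.16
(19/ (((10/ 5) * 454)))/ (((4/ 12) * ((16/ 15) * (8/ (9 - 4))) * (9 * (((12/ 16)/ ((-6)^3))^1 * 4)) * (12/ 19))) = -27075/ 58112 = -0.47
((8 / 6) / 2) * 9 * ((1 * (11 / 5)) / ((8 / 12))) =99 / 5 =19.80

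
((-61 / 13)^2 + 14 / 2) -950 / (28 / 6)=-206497 / 1183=-174.55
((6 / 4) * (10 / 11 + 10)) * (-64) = -11520 / 11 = -1047.27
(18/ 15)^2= 36/ 25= 1.44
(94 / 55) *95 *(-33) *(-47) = 251826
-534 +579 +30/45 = 137/3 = 45.67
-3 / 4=-0.75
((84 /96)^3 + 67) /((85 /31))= 24.68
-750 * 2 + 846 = -654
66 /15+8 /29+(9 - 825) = -117642 /145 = -811.32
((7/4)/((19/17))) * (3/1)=357/76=4.70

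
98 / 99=0.99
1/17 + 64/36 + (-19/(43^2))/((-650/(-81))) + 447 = 82533207733/183883050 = 448.84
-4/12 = -1/3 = -0.33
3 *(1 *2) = 6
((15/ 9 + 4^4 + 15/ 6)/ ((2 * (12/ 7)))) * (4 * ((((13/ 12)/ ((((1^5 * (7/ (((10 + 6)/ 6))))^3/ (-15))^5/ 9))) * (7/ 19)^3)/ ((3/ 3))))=-19921776305766400000/ 343221910888441977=-58.04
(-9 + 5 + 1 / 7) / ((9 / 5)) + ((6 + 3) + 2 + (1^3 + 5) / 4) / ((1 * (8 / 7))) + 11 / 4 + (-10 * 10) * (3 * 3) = -99507 / 112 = -888.46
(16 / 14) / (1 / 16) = 128 / 7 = 18.29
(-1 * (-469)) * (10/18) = 260.56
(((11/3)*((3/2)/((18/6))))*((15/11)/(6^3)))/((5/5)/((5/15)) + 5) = 5/3456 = 0.00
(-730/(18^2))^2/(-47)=-133225/1233468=-0.11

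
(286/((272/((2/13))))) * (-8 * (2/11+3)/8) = -35/68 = -0.51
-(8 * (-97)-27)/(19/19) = 803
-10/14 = -5/7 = -0.71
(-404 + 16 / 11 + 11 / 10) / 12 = -44159 / 1320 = -33.45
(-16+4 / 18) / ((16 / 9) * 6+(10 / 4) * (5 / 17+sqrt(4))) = -4828 / 5019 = -0.96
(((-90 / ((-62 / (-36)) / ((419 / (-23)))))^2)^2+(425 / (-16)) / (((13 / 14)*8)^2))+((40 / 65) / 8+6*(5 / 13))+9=9184231454353366068149546759 / 11181106633525504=821406302200.47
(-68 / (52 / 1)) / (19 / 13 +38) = -17 / 513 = -0.03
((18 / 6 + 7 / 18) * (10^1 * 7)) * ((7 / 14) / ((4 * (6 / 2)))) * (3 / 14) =305 / 144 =2.12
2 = 2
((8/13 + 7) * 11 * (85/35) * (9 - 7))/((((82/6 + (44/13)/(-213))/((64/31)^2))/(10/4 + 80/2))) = 1372888535040/254273873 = 5399.25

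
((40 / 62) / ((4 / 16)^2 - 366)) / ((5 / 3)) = -192 / 181505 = -0.00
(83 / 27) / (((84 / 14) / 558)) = 285.89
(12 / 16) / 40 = 3 / 160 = 0.02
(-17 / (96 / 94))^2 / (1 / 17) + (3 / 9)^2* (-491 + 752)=10919633 / 2304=4739.42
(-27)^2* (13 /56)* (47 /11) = 445419 /616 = 723.08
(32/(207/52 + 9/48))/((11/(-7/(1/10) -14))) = -186368/3179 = -58.62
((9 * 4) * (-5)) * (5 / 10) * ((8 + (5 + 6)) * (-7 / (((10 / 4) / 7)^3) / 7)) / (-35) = -134064 / 125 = -1072.51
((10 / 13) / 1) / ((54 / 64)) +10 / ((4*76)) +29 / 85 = 1.29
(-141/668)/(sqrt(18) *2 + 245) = -34545/40048604 + 423 *sqrt(2)/20024302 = -0.00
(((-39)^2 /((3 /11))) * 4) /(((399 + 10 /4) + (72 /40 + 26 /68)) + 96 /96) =24310 /441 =55.12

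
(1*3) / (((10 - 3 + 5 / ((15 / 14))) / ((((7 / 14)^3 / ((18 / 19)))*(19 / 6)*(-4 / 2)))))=-361 / 1680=-0.21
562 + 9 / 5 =563.80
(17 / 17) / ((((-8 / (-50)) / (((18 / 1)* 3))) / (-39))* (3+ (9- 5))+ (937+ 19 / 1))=26325 / 25166686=0.00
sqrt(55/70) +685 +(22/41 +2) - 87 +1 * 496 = sqrt(154)/14 +44958/41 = 1097.42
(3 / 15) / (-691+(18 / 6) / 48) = -16 / 55275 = -0.00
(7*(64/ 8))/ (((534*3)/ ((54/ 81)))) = 56/ 2403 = 0.02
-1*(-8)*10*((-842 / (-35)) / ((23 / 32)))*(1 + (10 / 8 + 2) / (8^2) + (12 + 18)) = 13386116 / 161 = 83143.58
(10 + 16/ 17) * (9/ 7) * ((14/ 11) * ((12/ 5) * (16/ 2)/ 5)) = 321408/ 4675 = 68.75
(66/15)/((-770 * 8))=-1/1400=-0.00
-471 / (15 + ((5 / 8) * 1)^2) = -30144 / 985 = -30.60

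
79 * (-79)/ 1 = -6241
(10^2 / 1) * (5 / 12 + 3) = 1025 / 3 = 341.67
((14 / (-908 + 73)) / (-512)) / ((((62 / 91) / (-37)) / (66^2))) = -25666641 / 3313280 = -7.75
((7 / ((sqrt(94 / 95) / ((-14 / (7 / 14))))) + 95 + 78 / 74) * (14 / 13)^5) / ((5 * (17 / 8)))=15291411968 / 1167716485 - 421654016 * sqrt(8930) / 1483315535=-13.77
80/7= 11.43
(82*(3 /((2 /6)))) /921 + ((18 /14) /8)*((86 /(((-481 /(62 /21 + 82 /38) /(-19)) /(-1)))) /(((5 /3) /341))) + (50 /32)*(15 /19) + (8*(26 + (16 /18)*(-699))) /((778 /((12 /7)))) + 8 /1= -2444182056147639 /4278314644240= -571.30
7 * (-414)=-2898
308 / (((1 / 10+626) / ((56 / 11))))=15680 / 6261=2.50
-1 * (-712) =712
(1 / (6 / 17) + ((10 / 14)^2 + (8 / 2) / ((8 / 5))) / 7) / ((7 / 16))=53728 / 7203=7.46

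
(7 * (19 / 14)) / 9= 19 / 18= 1.06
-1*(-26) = 26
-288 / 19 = -15.16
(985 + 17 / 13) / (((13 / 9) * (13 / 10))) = 1153980 / 2197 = 525.25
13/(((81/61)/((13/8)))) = 10309/648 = 15.91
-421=-421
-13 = -13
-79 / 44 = -1.80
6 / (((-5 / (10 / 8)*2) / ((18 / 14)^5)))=-177147 / 67228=-2.64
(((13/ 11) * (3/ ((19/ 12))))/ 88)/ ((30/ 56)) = 546/ 11495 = 0.05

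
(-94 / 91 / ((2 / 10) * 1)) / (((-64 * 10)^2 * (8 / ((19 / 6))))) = -893 / 178913280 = -0.00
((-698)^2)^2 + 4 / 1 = 237367737620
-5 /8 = -0.62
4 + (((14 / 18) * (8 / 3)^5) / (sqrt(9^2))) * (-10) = -2215028 / 19683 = -112.54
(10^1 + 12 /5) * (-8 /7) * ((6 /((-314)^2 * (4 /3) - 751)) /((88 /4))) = -4464 /150970435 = -0.00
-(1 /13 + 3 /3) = -14 /13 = -1.08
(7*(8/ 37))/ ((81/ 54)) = 112/ 111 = 1.01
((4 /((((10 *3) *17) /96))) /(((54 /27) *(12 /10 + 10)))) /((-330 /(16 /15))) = -32 /294525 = -0.00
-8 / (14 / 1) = -4 / 7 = -0.57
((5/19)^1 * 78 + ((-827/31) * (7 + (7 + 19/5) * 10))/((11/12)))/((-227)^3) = 0.00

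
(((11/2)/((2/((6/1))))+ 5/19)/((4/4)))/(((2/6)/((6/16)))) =5733/304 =18.86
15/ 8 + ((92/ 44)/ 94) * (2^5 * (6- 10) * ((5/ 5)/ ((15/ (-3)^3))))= 144759/ 20680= 7.00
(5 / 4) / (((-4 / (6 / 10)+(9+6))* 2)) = 3 / 40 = 0.08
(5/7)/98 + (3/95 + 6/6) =67703/65170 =1.04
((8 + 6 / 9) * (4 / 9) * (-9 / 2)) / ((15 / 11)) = -572 / 45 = -12.71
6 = 6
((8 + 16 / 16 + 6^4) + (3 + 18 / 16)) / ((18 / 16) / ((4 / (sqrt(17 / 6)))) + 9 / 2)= 446848 / 1519 - 13964*sqrt(102) / 4557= 263.22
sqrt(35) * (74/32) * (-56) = -259 * sqrt(35)/2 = -766.13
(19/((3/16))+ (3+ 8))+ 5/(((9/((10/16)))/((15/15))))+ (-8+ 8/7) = 53335/504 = 105.82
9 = 9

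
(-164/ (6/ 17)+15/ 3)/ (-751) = 1379/ 2253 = 0.61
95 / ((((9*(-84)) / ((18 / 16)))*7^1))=-95 / 4704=-0.02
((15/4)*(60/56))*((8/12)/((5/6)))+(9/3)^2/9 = 59/14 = 4.21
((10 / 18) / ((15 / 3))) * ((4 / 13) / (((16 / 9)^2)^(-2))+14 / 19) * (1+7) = 49398704 / 14585103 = 3.39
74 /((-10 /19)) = -703 /5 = -140.60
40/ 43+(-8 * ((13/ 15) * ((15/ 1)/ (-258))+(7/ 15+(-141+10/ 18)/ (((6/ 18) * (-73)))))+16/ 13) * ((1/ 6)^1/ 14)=4570367/ 12854205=0.36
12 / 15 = 4 / 5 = 0.80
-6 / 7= -0.86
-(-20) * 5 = 100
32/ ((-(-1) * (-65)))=-32/ 65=-0.49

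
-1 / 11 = -0.09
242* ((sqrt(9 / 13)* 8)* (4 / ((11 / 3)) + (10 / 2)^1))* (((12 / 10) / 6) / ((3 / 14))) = 165088* sqrt(13) / 65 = 9157.43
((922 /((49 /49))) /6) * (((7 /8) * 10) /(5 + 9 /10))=80675 /354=227.90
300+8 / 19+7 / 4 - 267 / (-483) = 302.72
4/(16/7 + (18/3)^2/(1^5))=0.10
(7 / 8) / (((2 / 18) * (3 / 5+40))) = 45 / 232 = 0.19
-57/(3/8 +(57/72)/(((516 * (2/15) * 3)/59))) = -1411776/14893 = -94.79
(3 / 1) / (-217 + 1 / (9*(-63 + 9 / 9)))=-1674 / 121087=-0.01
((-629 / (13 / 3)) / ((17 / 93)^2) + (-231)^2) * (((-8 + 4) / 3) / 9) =-4814552 / 663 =-7261.77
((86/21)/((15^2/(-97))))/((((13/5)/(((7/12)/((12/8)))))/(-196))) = 817516/15795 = 51.76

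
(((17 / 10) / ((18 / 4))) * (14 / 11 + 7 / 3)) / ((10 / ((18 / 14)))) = 289 / 1650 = 0.18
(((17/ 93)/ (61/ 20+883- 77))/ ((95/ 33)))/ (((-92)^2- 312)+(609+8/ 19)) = 68/ 7591061667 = 0.00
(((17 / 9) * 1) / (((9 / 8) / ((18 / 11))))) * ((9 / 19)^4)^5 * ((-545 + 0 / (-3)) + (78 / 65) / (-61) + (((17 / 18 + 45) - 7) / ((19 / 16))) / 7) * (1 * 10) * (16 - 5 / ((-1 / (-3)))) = -16107229943227289200200794208 / 3354642001271773947049633900043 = -0.00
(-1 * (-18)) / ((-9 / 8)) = -16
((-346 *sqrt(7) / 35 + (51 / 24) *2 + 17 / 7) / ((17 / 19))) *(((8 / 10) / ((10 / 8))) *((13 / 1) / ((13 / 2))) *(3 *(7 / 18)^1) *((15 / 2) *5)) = 418 - 52592 *sqrt(7) / 85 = -1219.00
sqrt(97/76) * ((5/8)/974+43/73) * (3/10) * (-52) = -13081419 * sqrt(1843)/54037520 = -10.39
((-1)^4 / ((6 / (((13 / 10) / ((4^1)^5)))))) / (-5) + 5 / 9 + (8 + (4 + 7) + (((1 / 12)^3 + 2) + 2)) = 65127883 / 2764800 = 23.56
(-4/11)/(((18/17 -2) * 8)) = 17/352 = 0.05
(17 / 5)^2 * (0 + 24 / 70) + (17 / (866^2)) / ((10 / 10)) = 2600862283 / 656211500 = 3.96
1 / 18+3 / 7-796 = -100235 / 126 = -795.52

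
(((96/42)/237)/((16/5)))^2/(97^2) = 25/25896211929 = 0.00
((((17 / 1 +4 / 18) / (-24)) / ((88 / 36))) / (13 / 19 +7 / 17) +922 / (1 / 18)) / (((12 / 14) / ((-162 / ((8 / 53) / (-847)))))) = 265839487377387 / 15104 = 17600601653.69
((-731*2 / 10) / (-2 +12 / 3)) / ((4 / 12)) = -2193 / 10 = -219.30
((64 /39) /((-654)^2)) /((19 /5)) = 80 /79234389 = 0.00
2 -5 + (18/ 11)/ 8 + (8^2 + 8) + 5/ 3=70.87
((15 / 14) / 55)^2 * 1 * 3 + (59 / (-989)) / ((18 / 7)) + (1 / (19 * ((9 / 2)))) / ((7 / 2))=-75080585 / 4010826204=-0.02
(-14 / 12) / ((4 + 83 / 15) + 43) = -35 / 1576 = -0.02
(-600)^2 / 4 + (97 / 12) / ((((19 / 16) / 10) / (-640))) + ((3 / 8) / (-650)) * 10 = 1376335829 / 29640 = 46435.08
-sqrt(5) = -2.24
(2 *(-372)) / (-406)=372 / 203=1.83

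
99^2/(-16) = -9801/16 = -612.56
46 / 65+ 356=23186 / 65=356.71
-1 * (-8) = 8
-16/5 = -3.20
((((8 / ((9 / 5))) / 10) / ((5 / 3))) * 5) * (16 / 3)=64 / 9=7.11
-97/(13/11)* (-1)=1067/13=82.08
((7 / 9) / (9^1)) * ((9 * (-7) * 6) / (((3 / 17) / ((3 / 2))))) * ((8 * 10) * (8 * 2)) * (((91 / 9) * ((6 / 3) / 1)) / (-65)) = 2985472 / 27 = 110573.04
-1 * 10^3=-1000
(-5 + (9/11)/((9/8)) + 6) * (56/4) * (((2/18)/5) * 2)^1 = 532/495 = 1.07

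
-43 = -43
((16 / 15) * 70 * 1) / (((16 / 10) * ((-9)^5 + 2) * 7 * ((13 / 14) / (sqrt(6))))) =-280 * sqrt(6) / 2302833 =-0.00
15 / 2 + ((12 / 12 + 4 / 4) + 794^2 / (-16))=-157571 / 4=-39392.75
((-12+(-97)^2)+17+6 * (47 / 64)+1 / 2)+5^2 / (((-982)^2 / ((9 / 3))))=72663019405 / 7714592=9418.91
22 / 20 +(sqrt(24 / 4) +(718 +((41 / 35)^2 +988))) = sqrt(6) +4185757 / 2450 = 1710.92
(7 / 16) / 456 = 7 / 7296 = 0.00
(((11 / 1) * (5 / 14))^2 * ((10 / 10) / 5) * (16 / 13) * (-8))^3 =-28073.58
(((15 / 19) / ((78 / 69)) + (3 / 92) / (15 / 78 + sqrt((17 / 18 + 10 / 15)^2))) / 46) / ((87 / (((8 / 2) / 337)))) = 1145089 / 538881128578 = 0.00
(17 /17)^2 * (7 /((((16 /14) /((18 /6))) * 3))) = 6.12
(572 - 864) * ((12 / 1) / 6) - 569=-1153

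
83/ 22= 3.77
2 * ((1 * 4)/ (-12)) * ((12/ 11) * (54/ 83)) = -432/ 913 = -0.47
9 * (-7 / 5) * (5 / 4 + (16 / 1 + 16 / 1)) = -8379 / 20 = -418.95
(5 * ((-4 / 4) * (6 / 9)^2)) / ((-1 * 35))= 4 / 63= 0.06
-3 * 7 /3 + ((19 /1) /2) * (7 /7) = 5 /2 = 2.50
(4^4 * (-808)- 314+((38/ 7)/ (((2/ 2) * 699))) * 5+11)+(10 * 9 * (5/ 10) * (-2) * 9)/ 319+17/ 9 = -970008342998/ 4682601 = -207151.61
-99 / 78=-1.27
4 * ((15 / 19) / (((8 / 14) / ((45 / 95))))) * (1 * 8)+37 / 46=361117 / 16606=21.75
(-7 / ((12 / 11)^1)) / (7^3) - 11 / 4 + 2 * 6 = 1357 / 147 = 9.23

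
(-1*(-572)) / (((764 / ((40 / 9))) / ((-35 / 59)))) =-200200 / 101421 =-1.97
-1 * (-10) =10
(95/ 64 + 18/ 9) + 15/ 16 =4.42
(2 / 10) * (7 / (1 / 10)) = 14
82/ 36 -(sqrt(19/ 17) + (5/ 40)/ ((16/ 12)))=629/ 288 -sqrt(323)/ 17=1.13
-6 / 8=-3 / 4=-0.75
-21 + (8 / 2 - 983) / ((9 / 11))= -10958 / 9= -1217.56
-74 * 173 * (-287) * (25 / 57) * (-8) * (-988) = 12737136533.33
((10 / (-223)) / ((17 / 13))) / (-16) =65 / 30328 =0.00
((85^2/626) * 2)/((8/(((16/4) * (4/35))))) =2890/2191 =1.32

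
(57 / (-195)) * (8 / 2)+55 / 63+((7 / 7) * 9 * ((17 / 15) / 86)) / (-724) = -75568001 / 254971080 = -0.30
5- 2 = 3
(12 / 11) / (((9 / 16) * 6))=32 / 99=0.32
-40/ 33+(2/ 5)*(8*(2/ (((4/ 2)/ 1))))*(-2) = -1256/ 165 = -7.61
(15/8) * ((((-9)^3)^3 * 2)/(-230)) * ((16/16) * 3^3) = 31381059609/184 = 170549237.01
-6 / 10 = -3 / 5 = -0.60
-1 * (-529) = 529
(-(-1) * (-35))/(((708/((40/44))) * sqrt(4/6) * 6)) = -175 * sqrt(6)/46728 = -0.01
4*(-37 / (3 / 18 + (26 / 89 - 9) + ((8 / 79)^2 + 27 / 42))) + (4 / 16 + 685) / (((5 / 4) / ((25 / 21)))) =671.38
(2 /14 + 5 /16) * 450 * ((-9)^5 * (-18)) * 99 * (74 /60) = 1489201312995 /56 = 26592880589.20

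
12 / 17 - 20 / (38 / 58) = -9632 / 323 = -29.82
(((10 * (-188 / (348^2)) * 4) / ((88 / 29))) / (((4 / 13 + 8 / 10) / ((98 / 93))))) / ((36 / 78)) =-9730175 / 230690592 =-0.04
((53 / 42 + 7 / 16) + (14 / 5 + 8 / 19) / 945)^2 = 73858389361 / 25472160000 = 2.90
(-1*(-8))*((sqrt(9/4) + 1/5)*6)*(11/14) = 2244/35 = 64.11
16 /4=4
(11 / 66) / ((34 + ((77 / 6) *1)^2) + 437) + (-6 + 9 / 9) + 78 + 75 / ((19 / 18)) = 144.05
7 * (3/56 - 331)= -18533/8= -2316.62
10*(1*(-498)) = -4980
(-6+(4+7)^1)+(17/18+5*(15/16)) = 1531/144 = 10.63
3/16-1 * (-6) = 99/16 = 6.19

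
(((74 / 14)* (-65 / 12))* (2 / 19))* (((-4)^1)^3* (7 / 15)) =90.01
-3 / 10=-0.30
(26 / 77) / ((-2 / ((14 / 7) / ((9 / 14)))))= -52 / 99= -0.53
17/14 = 1.21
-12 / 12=-1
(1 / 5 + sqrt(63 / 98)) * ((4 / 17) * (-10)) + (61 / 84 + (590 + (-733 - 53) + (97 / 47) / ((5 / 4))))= -65133841 / 335580 - 60 * sqrt(14) / 119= -195.98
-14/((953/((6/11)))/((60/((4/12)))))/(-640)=189/83864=0.00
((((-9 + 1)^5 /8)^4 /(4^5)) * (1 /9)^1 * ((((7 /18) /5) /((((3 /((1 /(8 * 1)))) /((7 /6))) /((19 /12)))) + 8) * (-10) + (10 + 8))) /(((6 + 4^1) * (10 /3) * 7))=-207265458028544 /25515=-8123278778.31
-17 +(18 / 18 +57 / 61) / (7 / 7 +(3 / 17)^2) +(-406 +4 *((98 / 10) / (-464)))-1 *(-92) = -1735462001 / 5271620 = -329.21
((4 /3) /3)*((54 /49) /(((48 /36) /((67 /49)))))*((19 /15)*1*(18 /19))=7236 /12005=0.60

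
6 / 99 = 2 / 33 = 0.06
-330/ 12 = -55/ 2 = -27.50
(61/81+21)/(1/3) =1762/27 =65.26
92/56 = 23/14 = 1.64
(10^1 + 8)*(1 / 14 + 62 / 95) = 13.03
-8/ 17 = -0.47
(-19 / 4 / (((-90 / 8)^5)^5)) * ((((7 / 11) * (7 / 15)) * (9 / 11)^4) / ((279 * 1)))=262053203317620736 / 21978684495067995575077485416829586029052734375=0.00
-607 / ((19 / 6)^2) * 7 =-152964 / 361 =-423.72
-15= -15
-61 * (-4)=244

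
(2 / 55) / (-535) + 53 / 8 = 1559509 / 235400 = 6.62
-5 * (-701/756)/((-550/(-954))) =37153/4620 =8.04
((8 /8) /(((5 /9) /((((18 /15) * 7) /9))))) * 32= 1344 /25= 53.76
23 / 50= 0.46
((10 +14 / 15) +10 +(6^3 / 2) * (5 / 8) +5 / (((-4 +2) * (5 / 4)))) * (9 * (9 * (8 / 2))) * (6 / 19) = 840132 / 95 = 8843.49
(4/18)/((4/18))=1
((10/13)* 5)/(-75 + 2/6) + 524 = 762869/1456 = 523.95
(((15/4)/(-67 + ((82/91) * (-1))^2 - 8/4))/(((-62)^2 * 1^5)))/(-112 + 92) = 24843/34729156160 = 0.00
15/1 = 15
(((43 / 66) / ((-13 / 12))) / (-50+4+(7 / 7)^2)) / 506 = 43 / 1628055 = 0.00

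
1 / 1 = 1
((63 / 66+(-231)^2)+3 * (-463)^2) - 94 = 15320249 / 22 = 696374.95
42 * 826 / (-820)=-8673 / 205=-42.31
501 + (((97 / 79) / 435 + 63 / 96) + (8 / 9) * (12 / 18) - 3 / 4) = 4963422161 / 9897120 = 501.50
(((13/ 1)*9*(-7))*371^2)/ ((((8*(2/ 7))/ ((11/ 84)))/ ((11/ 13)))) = -349745781/ 64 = -5464777.83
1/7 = 0.14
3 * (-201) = -603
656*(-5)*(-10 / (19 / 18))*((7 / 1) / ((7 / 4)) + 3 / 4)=147600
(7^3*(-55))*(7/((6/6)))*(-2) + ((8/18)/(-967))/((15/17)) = 34478239882/130545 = 264110.00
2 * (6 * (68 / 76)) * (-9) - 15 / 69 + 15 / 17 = -712936 / 7429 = -95.97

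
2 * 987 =1974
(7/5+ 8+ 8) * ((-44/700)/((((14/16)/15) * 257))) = -22968/314825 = -0.07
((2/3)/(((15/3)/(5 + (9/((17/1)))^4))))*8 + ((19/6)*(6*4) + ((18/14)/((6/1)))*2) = 717762617/8769705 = 81.85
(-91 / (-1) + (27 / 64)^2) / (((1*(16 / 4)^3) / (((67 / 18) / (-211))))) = -0.03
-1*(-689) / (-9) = -76.56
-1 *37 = -37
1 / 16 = 0.06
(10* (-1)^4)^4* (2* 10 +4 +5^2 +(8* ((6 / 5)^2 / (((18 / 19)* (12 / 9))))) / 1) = 581200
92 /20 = 23 /5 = 4.60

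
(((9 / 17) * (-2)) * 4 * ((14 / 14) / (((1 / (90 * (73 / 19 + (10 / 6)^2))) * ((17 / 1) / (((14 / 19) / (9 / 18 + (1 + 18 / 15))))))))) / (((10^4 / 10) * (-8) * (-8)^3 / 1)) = -1981 / 200311680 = -0.00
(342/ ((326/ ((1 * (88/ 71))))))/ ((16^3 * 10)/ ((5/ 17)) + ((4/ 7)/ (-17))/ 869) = 0.00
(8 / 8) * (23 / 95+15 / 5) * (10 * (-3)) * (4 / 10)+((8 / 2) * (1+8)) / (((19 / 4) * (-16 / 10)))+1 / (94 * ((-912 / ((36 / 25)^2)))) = -48715527 / 1116250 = -43.64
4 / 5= 0.80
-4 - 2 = -6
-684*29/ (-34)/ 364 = 4959/ 3094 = 1.60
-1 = -1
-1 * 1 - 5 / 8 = -13 / 8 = -1.62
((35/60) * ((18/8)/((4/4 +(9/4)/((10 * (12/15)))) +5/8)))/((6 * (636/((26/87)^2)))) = 1183/73411731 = 0.00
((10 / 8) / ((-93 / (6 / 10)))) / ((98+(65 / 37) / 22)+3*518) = -407 / 83377166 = -0.00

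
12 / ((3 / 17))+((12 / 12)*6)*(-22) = -64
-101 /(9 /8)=-808 /9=-89.78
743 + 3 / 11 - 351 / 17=135131 / 187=722.63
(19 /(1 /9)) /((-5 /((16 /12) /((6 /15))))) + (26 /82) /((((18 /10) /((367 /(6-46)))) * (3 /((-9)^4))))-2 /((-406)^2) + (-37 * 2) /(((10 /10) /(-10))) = -39314416389 /13516552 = -2908.61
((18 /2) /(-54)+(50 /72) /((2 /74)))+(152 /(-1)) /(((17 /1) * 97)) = 1509959 /59364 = 25.44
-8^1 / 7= -8 / 7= -1.14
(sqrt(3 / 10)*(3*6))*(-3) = -27*sqrt(30) / 5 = -29.58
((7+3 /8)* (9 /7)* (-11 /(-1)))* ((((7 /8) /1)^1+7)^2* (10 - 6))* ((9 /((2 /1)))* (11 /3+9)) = 188775279 /128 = 1474806.87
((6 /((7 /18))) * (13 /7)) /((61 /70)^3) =9828000 /226981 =43.30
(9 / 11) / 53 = 9 / 583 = 0.02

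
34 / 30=17 / 15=1.13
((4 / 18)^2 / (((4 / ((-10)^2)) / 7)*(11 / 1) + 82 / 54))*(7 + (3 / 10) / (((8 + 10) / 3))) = 1645 / 7472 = 0.22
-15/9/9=-0.19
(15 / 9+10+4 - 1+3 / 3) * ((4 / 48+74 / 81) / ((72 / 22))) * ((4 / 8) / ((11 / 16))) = 15181 / 4374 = 3.47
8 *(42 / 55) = 336 / 55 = 6.11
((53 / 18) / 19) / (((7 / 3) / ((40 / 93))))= 1060 / 37107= 0.03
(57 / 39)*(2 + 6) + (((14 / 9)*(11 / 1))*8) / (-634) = 425648 / 37089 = 11.48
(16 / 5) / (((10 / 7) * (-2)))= -28 / 25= -1.12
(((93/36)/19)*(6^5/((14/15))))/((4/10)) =376650/133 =2831.95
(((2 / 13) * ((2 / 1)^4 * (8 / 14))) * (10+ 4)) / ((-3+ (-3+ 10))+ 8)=64 / 39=1.64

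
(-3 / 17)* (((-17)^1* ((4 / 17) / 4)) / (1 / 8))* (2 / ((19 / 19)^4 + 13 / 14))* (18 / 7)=64 / 17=3.76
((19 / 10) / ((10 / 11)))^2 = 43681 / 10000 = 4.37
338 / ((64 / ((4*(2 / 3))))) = 169 / 12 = 14.08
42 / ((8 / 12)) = 63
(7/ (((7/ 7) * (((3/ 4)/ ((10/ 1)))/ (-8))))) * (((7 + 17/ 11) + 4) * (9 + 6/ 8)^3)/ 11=-95503590/ 121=-789285.87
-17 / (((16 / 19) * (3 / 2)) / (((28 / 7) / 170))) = -19 / 60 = -0.32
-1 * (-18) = 18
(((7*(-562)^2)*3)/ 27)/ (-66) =-1105454/ 297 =-3722.07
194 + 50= 244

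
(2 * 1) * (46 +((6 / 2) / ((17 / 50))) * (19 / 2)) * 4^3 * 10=2824960 / 17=166174.12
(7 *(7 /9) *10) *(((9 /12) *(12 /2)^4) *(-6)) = -317520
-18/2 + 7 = -2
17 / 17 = 1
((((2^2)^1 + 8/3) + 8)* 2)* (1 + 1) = 176/3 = 58.67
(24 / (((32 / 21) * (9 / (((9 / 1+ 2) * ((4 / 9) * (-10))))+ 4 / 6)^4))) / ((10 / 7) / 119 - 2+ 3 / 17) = -38708461440000 / 241452437681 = -160.32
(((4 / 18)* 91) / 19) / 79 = 0.01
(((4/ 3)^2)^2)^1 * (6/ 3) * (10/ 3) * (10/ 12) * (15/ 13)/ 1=64000/ 3159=20.26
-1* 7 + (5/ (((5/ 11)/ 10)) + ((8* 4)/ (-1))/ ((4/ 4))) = 71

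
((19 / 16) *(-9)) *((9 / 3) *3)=-1539 / 16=-96.19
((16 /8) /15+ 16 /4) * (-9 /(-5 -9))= 93 /35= 2.66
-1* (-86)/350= 43/175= 0.25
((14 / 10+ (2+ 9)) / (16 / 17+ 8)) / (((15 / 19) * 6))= 0.29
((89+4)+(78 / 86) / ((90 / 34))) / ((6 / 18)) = 60206 / 215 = 280.03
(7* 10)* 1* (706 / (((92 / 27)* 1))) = 14503.70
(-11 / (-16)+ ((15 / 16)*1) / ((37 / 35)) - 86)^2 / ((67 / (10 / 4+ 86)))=27634129425 / 2935136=9414.94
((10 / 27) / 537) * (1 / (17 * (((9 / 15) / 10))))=500 / 739449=0.00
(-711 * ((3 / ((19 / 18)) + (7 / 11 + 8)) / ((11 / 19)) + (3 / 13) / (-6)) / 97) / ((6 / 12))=-290.09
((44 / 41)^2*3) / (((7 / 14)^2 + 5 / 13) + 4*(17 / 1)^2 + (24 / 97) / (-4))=29295552 / 9806538793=0.00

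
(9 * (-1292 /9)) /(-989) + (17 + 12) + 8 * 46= 393925 /989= 398.31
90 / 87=30 / 29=1.03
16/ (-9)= -16/ 9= -1.78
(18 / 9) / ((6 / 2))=2 / 3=0.67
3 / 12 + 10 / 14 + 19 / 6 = 347 / 84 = 4.13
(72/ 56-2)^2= 0.51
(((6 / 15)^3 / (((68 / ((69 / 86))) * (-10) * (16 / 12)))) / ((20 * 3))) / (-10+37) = -23 / 657900000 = -0.00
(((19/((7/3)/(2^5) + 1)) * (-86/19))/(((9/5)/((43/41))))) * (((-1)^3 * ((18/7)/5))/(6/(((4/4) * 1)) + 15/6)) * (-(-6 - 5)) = 15620352/502537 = 31.08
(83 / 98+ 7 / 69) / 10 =6413 / 67620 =0.09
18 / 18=1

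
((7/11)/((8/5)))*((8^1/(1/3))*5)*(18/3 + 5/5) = 3675/11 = 334.09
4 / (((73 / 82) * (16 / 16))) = 328 / 73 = 4.49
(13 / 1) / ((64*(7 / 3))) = 39 / 448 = 0.09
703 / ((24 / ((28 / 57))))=259 / 18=14.39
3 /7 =0.43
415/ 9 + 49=856/ 9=95.11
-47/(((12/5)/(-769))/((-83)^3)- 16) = 103330487705/35176336228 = 2.94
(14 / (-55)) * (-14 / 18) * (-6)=-196 / 165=-1.19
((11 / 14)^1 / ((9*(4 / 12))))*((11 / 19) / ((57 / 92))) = 5566 / 22743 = 0.24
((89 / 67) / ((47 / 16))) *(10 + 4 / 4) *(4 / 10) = 31328 / 15745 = 1.99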